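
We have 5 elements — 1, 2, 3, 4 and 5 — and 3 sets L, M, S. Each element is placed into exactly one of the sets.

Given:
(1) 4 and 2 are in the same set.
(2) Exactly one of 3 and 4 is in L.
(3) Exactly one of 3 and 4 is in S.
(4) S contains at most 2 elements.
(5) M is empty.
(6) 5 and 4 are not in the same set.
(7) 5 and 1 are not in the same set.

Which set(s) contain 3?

(5): M already has 0, so the rest are out.
Suppose 3 ∈ L: no assignment then satisfies all the clues, so 3 ∉ L.

3: S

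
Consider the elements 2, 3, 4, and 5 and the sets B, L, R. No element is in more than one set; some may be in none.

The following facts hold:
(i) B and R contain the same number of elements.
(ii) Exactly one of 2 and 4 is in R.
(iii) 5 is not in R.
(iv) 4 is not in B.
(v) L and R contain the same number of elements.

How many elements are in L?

1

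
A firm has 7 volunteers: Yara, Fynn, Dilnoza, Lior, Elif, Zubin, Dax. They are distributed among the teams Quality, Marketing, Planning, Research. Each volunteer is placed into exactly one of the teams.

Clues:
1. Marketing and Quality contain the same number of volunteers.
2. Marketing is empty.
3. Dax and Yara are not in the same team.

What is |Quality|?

0

(2): Marketing already has 0, so the rest are out.
Suppose Yara ∈ Quality: no assignment then satisfies all the clues, so Yara ∉ Quality.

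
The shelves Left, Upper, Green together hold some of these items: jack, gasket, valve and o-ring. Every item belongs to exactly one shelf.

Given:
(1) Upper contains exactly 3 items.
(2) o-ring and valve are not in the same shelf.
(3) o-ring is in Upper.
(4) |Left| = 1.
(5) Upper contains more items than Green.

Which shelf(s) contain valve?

valve: Left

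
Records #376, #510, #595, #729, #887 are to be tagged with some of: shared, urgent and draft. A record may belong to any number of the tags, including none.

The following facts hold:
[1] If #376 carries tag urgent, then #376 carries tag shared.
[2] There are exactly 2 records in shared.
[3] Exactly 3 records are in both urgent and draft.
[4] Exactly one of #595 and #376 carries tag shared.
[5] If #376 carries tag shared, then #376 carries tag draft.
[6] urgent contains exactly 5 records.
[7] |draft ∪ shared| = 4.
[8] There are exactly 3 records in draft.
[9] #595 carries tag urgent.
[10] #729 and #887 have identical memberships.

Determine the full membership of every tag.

shared = {#376, #510}; urgent = {#376, #510, #595, #729, #887}; draft = {#376, #729, #887}

From (9): #595 ∈ urgent.
(6): only 5 candidates remain for urgent, so all are in.
(1): #376 ∈ shared.
(4) (exactly one): #595 ∉ shared.
(5): #376 ∈ draft.
Suppose #510 ∉ shared: no assignment then satisfies all the clues, so #510 ∈ shared.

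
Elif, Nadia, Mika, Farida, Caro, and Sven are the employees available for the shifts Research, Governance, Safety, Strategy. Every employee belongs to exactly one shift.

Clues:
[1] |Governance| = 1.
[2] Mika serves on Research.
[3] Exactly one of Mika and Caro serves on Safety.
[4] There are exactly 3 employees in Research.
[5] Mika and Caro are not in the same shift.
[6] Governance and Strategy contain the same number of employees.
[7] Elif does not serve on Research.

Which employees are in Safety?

Safety = {Caro}

From (2): Mika ∈ Research.
From (7): Elif ∉ Research.
(3) (exactly one): Caro ∈ Safety.
Suppose Elif ∈ Safety: no assignment then satisfies all the clues, so Elif ∉ Safety.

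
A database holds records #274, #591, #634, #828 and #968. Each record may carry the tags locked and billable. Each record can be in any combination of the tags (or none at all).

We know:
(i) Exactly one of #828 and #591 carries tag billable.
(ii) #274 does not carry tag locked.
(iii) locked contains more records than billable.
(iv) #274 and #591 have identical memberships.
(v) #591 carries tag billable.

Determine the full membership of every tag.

locked = {#634, #828, #968}; billable = {#274, #591}

From (ii): #274 ∉ locked.
From (v): #591 ∈ billable.
(i) (exactly one): #828 ∉ billable.
(iv): #591 matches #274: #591 ∉ locked.
(iv): #274 matches #591: #274 ∈ billable.
Suppose #634 ∉ locked: no assignment then satisfies all the clues, so #634 ∈ locked.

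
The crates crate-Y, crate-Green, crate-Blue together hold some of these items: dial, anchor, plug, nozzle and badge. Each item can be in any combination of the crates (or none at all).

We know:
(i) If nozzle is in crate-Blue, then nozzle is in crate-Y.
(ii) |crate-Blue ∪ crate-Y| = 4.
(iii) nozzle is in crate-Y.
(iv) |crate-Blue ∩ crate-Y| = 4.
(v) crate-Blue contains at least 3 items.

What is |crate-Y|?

4

From (iii): nozzle ∈ crate-Y.
Suppose nozzle ∉ crate-Blue: no assignment then satisfies all the clues, so nozzle ∈ crate-Blue.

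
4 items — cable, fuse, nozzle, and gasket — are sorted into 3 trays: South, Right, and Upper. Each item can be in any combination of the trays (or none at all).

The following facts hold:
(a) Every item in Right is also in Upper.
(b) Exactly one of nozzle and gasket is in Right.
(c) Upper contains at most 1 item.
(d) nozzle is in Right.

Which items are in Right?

Right = {nozzle}

From (d): nozzle ∈ Right.
(a) with nozzle ∈ Right: nozzle ∈ Upper.
(b) (exactly one): gasket ∉ Right.
(c): Upper already has 1, so the rest are out.
(a) contrapositive: cable ∉ Right.
(a) contrapositive: fuse ∉ Right.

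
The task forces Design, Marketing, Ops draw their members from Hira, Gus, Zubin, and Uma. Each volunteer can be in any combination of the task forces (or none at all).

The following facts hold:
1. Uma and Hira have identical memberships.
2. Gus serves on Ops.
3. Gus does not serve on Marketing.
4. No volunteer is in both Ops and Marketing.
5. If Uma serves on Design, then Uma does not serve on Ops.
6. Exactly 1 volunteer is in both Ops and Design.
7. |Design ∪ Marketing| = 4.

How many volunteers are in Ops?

1

From (2): Gus ∈ Ops.
From (3): Gus ∉ Marketing.
Suppose Hira ∈ Ops: no assignment then satisfies all the clues, so Hira ∉ Ops.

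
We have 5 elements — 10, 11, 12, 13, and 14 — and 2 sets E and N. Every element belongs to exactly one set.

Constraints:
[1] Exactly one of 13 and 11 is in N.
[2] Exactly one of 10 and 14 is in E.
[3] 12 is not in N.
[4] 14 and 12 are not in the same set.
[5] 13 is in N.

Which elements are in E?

From (3): 12 ∉ N.
From (5): 13 ∈ N.
(1) (exactly one): 11 ∉ N.
Only one set left: 11 ∈ E.
Only one set left: 12 ∈ E.
(4): 14 ∉ E.
Only one set left: 14 ∈ N.
(2) (exactly one): 10 ∈ E.

E = {10, 11, 12}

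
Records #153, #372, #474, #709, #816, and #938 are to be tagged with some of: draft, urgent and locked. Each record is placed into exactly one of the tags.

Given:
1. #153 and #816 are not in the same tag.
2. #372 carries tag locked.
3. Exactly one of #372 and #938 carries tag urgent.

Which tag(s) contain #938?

From (2): #372 ∈ locked.
(3) (exactly one): #938 ∈ urgent.

#938: urgent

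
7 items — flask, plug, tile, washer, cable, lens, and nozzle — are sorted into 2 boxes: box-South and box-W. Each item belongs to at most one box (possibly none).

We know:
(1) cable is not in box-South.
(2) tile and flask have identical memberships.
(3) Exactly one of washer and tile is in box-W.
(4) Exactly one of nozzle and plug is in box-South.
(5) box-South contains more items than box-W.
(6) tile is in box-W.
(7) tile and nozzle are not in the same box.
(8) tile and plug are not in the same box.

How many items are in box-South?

From (1): cable ∉ box-South.
From (6): tile ∈ box-W.
(2): flask matches tile: flask ∉ box-South.
(2): flask matches tile: flask ∈ box-W.
(3) (exactly one): washer ∉ box-W.
(7): nozzle ∉ box-W.
(8): plug ∉ box-W.
Suppose washer ∉ box-South: no assignment then satisfies all the clues, so washer ∈ box-South.

3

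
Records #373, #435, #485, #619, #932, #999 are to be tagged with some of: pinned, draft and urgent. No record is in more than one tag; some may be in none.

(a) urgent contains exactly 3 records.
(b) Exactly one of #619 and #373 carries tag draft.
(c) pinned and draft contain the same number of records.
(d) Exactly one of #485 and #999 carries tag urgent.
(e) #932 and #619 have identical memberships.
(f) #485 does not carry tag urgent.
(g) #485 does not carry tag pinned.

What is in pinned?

pinned = {#435}

From (f): #485 ∉ urgent.
From (g): #485 ∉ pinned.
(d) (exactly one): #999 ∈ urgent.
Suppose #373 ∈ pinned: no assignment then satisfies all the clues, so #373 ∉ pinned.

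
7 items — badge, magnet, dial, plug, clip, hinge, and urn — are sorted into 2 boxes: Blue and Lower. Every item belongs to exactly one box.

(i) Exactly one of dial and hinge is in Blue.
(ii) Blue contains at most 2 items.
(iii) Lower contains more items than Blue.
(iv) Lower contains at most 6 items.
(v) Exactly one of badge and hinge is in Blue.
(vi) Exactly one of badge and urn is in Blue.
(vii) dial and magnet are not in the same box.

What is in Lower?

Lower = {clip, hinge, magnet, plug, urn}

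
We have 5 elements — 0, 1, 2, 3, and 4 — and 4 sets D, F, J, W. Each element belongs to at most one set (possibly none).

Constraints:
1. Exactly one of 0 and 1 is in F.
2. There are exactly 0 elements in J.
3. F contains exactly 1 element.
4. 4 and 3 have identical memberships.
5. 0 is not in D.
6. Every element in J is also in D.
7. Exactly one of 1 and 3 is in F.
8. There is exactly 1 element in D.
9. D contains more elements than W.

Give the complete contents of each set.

D = {2}; F = {1}; J = {}; W = {}

From (5): 0 ∉ D.
(2): J already has 0, so the rest are out.
Suppose 0 ∈ F: no assignment then satisfies all the clues, so 0 ∉ F.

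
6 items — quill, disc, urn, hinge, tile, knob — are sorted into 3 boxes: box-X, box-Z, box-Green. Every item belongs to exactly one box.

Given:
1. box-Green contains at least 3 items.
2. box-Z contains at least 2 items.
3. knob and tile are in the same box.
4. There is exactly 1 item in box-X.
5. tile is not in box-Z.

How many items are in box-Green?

3

From (5): tile ∉ box-Z.
(3): knob matches tile: knob ∉ box-Z.
Suppose tile ∈ box-X: no assignment then satisfies all the clues, so tile ∉ box-X.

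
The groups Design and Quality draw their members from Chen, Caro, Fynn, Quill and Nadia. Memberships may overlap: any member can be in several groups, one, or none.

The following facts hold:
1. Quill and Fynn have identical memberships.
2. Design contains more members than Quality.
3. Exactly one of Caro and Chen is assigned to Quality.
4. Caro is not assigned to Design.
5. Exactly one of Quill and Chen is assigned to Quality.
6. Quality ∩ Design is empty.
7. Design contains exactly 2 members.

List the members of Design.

Design = {Fynn, Quill}

From (4): Caro ∉ Design.
Suppose Chen ∈ Design: no assignment then satisfies all the clues, so Chen ∉ Design.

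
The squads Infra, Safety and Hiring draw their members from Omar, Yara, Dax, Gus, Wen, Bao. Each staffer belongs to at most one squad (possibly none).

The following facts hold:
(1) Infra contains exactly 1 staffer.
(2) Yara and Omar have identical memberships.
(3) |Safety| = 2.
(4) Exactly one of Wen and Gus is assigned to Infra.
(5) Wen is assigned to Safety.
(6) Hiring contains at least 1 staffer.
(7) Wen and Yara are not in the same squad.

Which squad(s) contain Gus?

Gus: Infra

From (5): Wen ∈ Safety.
(4) (exactly one): Gus ∈ Infra.
(7): Yara ∉ Safety.
(1): Infra already has 1, so the rest are out.
(2): Omar matches Yara: Omar ∉ Safety.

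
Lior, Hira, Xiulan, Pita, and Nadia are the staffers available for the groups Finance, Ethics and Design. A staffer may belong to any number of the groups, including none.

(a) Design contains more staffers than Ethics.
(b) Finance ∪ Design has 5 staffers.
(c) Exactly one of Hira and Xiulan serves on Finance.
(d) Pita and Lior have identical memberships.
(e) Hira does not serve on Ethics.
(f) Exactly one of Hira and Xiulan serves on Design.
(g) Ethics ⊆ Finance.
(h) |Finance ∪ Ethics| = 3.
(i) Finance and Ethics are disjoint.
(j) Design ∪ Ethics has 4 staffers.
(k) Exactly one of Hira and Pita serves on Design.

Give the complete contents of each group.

Finance = {Hira, Lior, Pita}; Ethics = {}; Design = {Lior, Nadia, Pita, Xiulan}

From (e): Hira ∉ Ethics.
Suppose Lior ∉ Finance: no assignment then satisfies all the clues, so Lior ∈ Finance.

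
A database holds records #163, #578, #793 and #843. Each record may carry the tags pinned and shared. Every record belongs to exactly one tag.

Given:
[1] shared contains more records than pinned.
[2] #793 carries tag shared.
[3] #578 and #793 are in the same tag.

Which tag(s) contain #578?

From (2): #793 ∈ shared.
(3): #578 matches #793: #578 ∉ pinned.
(3): #578 matches #793: #578 ∈ shared.

#578: shared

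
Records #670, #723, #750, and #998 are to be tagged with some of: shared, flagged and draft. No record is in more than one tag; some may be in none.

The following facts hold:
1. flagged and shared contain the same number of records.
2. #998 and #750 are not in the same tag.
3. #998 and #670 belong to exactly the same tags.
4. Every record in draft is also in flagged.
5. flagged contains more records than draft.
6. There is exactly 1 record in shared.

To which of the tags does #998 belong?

#998: none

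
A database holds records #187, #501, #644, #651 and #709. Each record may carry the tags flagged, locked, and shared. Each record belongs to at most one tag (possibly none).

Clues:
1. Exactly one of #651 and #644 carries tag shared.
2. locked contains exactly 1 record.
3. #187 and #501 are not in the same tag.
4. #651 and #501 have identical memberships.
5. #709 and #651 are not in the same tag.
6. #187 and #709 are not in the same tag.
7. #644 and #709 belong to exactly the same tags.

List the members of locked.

locked = {#187}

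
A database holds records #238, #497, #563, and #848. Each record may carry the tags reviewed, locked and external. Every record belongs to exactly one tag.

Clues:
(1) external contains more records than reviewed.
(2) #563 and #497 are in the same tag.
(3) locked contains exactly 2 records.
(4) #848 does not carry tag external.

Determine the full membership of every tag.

reviewed = {}; locked = {#238, #848}; external = {#497, #563}

From (4): #848 ∉ external.
Suppose #238 ∈ reviewed: no assignment then satisfies all the clues, so #238 ∉ reviewed.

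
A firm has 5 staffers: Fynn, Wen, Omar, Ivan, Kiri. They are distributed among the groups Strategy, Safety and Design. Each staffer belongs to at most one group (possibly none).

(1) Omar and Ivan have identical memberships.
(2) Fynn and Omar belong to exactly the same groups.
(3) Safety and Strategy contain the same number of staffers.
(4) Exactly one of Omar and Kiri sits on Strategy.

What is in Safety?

Safety = {Wen}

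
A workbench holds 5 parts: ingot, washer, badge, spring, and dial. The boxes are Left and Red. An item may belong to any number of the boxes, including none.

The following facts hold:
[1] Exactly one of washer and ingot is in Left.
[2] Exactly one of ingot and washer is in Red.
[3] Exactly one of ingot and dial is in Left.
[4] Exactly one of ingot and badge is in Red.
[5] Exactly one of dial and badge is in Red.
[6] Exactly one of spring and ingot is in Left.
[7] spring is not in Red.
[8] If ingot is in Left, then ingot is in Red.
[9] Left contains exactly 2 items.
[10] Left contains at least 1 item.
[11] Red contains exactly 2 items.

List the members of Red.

Red = {dial, ingot}

From (7): spring ∉ Red.
Suppose ingot ∉ Red: no assignment then satisfies all the clues, so ingot ∈ Red.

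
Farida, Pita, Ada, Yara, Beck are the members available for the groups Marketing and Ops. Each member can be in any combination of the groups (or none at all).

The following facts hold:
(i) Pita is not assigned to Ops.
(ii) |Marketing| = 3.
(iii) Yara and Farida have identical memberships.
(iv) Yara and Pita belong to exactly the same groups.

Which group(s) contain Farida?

From (i): Pita ∉ Ops.
(iv): Yara matches Pita: Yara ∉ Ops.
(iii): Farida matches Yara: Farida ∉ Ops.
Suppose Farida ∉ Marketing: no assignment then satisfies all the clues, so Farida ∈ Marketing.

Farida: Marketing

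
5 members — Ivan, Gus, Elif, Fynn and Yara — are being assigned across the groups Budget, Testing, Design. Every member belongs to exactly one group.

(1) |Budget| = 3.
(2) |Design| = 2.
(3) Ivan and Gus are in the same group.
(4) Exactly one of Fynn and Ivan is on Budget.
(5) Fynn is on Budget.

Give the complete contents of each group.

Budget = {Elif, Fynn, Yara}; Testing = {}; Design = {Gus, Ivan}

From (5): Fynn ∈ Budget.
(4) (exactly one): Ivan ∉ Budget.
(3): Gus matches Ivan: Gus ∉ Budget.
(1): only 3 candidates remain for Budget, so all are in.
(2): only 2 candidates remain for Design, so all are in.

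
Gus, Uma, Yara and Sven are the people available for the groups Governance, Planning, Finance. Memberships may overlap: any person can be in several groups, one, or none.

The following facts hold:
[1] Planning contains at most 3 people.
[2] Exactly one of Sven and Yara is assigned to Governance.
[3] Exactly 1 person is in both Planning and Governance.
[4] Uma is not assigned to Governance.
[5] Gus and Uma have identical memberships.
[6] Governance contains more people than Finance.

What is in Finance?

From (4): Uma ∉ Governance.
(5): Gus matches Uma: Gus ∉ Governance.
Suppose Gus ∈ Finance: no assignment then satisfies all the clues, so Gus ∉ Finance.

Finance = {}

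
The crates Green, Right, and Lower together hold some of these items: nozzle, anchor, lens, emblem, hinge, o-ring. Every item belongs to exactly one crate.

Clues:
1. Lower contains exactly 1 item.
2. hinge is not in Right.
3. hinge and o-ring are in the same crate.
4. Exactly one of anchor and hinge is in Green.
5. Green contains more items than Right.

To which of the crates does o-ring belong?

o-ring: Green

From (2): hinge ∉ Right.
(3): o-ring matches hinge: o-ring ∉ Right.
Suppose o-ring ∉ Green: no assignment then satisfies all the clues, so o-ring ∈ Green.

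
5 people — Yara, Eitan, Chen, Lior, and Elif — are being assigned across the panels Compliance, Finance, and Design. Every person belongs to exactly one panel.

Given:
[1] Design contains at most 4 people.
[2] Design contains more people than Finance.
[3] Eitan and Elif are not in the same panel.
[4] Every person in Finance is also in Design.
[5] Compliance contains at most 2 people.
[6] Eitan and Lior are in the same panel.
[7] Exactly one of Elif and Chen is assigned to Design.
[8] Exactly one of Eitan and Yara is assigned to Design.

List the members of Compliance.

Compliance = {Elif, Yara}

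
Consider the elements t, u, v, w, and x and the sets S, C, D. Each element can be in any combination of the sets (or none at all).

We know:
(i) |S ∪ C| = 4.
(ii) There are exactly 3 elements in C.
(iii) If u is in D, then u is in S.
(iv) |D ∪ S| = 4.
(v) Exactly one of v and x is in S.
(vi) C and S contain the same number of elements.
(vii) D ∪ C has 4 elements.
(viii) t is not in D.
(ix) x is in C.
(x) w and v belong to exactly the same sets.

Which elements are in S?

From (viii): t ∉ D.
From (ix): x ∈ C.
Suppose t ∈ S: no assignment then satisfies all the clues, so t ∉ S.

S = {u, v, w}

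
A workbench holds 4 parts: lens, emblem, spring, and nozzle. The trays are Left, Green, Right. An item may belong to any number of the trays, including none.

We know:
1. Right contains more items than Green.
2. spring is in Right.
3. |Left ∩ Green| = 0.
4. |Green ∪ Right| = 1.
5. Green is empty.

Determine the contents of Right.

Right = {spring}

From (2): spring ∈ Right.
(5): Green already has 0, so the rest are out.
Suppose lens ∈ Right: no assignment then satisfies all the clues, so lens ∉ Right.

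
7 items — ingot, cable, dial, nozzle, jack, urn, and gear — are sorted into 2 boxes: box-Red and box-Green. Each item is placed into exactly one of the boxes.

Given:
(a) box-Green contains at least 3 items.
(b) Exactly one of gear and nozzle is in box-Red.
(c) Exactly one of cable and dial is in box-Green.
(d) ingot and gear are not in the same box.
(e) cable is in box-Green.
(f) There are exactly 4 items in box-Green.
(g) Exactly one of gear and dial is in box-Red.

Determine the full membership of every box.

From (e): cable ∈ box-Green.
(c) (exactly one): dial ∉ box-Green.
Only one box left: dial ∈ box-Red.
(g) (exactly one): gear ∉ box-Red.
Only one box left: gear ∈ box-Green.
(b) (exactly one): nozzle ∈ box-Red.
(d): ingot ∉ box-Green.
(f): only 4 candidates remain for box-Green, so all are in.
Only one box left: ingot ∈ box-Red.

box-Red = {dial, ingot, nozzle}; box-Green = {cable, gear, jack, urn}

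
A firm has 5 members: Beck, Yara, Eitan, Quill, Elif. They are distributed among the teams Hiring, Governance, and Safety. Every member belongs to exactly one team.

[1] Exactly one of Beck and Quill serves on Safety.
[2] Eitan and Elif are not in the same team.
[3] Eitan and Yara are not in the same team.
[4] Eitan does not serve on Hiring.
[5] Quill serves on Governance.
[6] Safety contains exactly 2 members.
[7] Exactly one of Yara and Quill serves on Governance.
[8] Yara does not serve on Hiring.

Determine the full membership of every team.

From (4): Eitan ∉ Hiring.
From (5): Quill ∈ Governance.
From (8): Yara ∉ Hiring.
(1) (exactly one): Beck ∈ Safety.
(7) (exactly one): Yara ∉ Governance.
Only one team left: Yara ∈ Safety.
(3): Eitan ∉ Safety.
(6): Safety already has 2, so the rest are out.
Only one team left: Eitan ∈ Governance.
(2): Elif ∉ Governance.
Only one team left: Elif ∈ Hiring.

Hiring = {Elif}; Governance = {Eitan, Quill}; Safety = {Beck, Yara}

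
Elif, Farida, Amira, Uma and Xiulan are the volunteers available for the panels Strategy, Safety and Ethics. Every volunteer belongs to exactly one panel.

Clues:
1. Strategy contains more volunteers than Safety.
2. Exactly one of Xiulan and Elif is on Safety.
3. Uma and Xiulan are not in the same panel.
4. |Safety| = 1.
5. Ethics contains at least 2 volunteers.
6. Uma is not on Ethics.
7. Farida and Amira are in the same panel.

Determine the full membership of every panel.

Strategy = {Elif, Uma}; Safety = {Xiulan}; Ethics = {Amira, Farida}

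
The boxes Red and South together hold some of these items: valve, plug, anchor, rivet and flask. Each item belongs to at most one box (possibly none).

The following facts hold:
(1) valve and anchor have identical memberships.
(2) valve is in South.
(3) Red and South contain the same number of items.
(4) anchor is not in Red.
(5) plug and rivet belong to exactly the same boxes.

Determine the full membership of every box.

Red = {plug, rivet}; South = {anchor, valve}

From (2): valve ∈ South.
From (4): anchor ∉ Red.
(1): anchor matches valve: anchor ∈ South.
Suppose plug ∉ Red: no assignment then satisfies all the clues, so plug ∈ Red.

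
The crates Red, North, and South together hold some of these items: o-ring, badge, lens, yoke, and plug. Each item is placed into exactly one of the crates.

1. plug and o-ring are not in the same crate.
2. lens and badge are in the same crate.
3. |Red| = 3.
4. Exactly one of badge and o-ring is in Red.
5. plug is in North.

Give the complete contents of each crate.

Red = {badge, lens, yoke}; North = {plug}; South = {o-ring}

From (5): plug ∈ North.
(1): o-ring ∉ North.
Suppose o-ring ∈ Red: no assignment then satisfies all the clues, so o-ring ∉ Red.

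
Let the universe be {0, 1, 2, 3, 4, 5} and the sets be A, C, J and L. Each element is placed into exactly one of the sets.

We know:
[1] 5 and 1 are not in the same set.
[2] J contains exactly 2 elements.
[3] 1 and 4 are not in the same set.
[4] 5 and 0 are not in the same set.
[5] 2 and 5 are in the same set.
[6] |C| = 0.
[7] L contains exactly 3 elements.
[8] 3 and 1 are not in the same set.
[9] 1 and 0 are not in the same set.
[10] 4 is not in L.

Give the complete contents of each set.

A = {1}; C = {}; J = {0, 4}; L = {2, 3, 5}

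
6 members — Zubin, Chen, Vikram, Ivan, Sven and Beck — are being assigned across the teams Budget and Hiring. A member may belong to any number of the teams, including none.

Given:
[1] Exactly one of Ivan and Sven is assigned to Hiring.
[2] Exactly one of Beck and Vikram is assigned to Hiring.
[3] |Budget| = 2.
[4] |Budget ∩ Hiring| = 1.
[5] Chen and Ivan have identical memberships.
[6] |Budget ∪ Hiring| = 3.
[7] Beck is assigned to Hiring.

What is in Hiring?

Hiring = {Beck, Sven}

From (7): Beck ∈ Hiring.
(2) (exactly one): Vikram ∉ Hiring.
Suppose Zubin ∈ Hiring: no assignment then satisfies all the clues, so Zubin ∉ Hiring.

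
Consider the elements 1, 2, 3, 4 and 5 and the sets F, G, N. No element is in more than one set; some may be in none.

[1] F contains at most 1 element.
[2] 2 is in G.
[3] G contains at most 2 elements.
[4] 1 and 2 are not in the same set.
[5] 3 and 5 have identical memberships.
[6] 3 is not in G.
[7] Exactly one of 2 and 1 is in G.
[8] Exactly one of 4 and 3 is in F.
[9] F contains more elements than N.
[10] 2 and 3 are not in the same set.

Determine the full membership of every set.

F = {4}; G = {2}; N = {}

From (2): 2 ∈ G.
From (6): 3 ∉ G.
(4): 1 ∉ G.
(5): 5 matches 3: 5 ∉ G.
Suppose 1 ∈ F: no assignment then satisfies all the clues, so 1 ∉ F.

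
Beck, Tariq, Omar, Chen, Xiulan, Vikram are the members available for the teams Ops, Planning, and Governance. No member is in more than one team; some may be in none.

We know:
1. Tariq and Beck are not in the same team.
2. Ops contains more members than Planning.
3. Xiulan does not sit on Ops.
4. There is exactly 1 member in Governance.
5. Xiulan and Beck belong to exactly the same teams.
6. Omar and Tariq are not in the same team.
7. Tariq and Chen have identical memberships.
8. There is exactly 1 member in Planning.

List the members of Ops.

Ops = {Chen, Tariq}

From (3): Xiulan ∉ Ops.
(5): Beck matches Xiulan: Beck ∉ Ops.
Suppose Tariq ∉ Ops: no assignment then satisfies all the clues, so Tariq ∈ Ops.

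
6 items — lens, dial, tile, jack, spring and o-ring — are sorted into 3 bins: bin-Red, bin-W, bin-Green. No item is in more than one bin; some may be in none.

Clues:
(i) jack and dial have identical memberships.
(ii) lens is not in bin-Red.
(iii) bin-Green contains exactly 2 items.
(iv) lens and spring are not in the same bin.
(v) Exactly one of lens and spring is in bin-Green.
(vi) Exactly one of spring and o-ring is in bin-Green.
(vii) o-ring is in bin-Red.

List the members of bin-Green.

bin-Green = {spring, tile}

From (ii): lens ∉ bin-Red.
From (vii): o-ring ∈ bin-Red.
(vi) (exactly one): spring ∈ bin-Green.
(iv): lens ∉ bin-Green.
Suppose dial ∈ bin-Green: no assignment then satisfies all the clues, so dial ∉ bin-Green.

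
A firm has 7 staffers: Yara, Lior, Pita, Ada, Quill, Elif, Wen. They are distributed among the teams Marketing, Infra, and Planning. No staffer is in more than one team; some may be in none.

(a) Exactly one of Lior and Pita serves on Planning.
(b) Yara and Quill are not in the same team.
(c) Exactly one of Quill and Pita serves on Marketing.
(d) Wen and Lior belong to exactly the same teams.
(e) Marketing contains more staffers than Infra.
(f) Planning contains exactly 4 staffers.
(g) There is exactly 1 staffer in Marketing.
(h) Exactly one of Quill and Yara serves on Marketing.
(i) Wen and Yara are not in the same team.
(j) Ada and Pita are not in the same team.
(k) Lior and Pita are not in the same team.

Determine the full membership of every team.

Marketing = {Quill}; Infra = {}; Planning = {Ada, Elif, Lior, Wen}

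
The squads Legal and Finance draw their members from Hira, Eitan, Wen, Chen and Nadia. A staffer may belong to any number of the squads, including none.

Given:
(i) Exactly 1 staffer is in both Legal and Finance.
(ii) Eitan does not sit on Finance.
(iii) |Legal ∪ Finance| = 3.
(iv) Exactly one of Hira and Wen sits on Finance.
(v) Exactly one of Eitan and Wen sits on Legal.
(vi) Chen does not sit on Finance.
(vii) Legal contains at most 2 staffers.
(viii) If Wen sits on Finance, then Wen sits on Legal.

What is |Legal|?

2

From (ii): Eitan ∉ Finance.
From (vi): Chen ∉ Finance.
Suppose Nadia ∉ Finance: no assignment then satisfies all the clues, so Nadia ∈ Finance.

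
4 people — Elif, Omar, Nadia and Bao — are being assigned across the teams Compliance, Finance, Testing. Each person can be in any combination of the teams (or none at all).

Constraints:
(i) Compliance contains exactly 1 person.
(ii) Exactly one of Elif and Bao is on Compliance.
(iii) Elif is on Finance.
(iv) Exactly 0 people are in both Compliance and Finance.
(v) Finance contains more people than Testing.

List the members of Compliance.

Compliance = {Bao}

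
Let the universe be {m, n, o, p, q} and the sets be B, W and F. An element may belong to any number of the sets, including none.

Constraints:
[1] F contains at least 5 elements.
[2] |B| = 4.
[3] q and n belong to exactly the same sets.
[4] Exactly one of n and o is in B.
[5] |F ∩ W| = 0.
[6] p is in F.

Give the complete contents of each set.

B = {m, n, p, q}; W = {}; F = {m, n, o, p, q}

From (6): p ∈ F.
(1): only 5 candidates remain for F, so all are in.
Suppose m ∉ B: no assignment then satisfies all the clues, so m ∈ B.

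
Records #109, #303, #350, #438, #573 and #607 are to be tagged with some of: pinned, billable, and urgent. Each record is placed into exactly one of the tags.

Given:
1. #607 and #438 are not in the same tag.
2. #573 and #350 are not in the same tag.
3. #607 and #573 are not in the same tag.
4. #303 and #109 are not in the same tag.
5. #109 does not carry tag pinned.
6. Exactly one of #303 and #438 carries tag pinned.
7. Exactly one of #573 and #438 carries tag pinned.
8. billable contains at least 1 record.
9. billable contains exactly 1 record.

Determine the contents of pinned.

pinned = {#303, #573}

From (5): #109 ∉ pinned.
Suppose #303 ∉ pinned: no assignment then satisfies all the clues, so #303 ∈ pinned.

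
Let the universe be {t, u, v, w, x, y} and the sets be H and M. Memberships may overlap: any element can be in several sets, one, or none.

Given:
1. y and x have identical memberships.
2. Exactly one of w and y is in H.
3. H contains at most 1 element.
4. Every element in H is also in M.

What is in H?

H = {w}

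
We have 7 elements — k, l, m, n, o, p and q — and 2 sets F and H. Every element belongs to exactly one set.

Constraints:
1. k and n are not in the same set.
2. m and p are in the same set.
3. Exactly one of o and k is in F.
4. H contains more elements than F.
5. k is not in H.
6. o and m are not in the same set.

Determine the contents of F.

F = {k, m, p}

From (5): k ∉ H.
Only one set left: k ∈ F.
(1): n ∉ F.
(3) (exactly one): o ∉ F.
Only one set left: n ∈ H.
Only one set left: o ∈ H.
(6): m ∉ H.
Only one set left: m ∈ F.
(2): p matches m: p ∈ F.
Suppose l ∈ F: no assignment then satisfies all the clues, so l ∉ F.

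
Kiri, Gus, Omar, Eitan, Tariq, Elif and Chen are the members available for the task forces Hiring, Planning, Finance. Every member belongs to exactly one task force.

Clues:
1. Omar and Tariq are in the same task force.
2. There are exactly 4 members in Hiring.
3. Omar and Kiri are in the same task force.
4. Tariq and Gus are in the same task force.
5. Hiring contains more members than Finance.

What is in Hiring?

Hiring = {Gus, Kiri, Omar, Tariq}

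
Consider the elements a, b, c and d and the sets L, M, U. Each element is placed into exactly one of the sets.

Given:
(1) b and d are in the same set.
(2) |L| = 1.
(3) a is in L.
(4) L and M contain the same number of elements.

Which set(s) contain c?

From (3): a ∈ L.
(2): L already has 1, so the rest are out.
Suppose c ∉ M: no assignment then satisfies all the clues, so c ∈ M.

c: M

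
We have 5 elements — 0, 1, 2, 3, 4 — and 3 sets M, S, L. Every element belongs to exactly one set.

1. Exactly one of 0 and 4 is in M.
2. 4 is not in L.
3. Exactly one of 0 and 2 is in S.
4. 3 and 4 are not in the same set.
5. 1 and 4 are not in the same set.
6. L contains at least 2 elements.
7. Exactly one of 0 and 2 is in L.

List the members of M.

M = {4}

From (2): 4 ∉ L.
Suppose 0 ∈ M: no assignment then satisfies all the clues, so 0 ∉ M.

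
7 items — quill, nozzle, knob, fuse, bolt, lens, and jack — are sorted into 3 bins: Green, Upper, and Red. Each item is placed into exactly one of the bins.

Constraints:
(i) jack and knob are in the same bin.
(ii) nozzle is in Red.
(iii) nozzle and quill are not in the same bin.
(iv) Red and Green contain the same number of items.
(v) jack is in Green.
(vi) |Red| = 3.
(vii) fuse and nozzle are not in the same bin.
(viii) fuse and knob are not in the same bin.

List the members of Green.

From (ii): nozzle ∈ Red.
From (v): jack ∈ Green.
(i): knob matches jack: knob ∈ Green.
(iii): quill ∉ Red.
(vii): fuse ∉ Red.
(viii): fuse ∉ Green.
Only one bin left: fuse ∈ Upper.
(vi): only 3 candidates remain for Red, so all are in.
Suppose quill ∉ Green: no assignment then satisfies all the clues, so quill ∈ Green.

Green = {jack, knob, quill}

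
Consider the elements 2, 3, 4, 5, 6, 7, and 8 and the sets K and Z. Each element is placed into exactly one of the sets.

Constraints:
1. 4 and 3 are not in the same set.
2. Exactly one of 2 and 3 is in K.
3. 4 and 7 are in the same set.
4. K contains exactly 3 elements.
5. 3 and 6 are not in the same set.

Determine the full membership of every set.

K = {3, 5, 8}; Z = {2, 4, 6, 7}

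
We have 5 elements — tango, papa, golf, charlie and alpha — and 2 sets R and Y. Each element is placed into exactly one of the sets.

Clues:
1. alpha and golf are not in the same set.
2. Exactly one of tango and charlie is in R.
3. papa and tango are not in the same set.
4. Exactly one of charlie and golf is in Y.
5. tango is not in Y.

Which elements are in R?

R = {golf, tango}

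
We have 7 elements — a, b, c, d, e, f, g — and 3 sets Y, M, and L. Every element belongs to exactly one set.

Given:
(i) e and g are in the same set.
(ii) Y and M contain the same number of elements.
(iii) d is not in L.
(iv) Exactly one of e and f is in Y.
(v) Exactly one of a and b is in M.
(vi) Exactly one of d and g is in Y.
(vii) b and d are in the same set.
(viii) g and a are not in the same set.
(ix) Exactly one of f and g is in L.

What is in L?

L = {a, c, f}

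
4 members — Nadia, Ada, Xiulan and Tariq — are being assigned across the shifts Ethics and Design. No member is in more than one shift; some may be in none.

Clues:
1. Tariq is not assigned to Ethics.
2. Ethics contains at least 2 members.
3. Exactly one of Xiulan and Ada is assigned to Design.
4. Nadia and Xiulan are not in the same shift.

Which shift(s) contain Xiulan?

From (1): Tariq ∉ Ethics.
Suppose Xiulan ∈ Ethics: no assignment then satisfies all the clues, so Xiulan ∉ Ethics.

Xiulan: Design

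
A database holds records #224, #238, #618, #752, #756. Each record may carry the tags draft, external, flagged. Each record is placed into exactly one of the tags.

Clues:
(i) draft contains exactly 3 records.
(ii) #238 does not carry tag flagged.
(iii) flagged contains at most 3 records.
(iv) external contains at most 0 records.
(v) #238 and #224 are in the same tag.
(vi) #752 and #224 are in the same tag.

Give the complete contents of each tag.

draft = {#224, #238, #752}; external = {}; flagged = {#618, #756}

From (ii): #238 ∉ flagged.
(iv): external already has 0, so the rest are out.
(v): #224 matches #238: #224 ∉ flagged.
(vi): #752 matches #224: #752 ∉ flagged.
Only one tag left: #224 ∈ draft.
Only one tag left: #238 ∈ draft.
Only one tag left: #752 ∈ draft.
(i): draft already has 3, so the rest are out.
Only one tag left: #618 ∈ flagged.
Only one tag left: #756 ∈ flagged.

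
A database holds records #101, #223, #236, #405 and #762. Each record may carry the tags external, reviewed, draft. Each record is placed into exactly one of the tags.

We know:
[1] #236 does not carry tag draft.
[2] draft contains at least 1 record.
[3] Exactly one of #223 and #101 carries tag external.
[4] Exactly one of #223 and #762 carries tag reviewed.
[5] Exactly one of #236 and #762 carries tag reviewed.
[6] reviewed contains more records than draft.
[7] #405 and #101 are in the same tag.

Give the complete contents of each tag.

From (1): #236 ∉ draft.
Suppose #101 ∉ external: no assignment then satisfies all the clues, so #101 ∈ external.

external = {#101, #405}; reviewed = {#223, #236}; draft = {#762}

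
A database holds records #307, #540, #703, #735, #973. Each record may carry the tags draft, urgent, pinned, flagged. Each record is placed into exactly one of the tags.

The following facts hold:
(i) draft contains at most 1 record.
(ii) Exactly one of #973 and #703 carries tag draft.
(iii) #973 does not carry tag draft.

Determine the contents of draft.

From (iii): #973 ∉ draft.
(ii) (exactly one): #703 ∈ draft.
(i): draft already has 1, so the rest are out.

draft = {#703}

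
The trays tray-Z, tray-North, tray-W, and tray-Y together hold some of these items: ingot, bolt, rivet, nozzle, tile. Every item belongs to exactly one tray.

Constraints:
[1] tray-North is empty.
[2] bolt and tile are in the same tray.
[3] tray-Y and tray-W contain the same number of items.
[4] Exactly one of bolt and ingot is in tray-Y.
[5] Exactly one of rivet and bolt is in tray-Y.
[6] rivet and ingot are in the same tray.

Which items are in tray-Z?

tray-Z = {nozzle}

(1): tray-North already has 0, so the rest are out.
Suppose ingot ∈ tray-Z: no assignment then satisfies all the clues, so ingot ∉ tray-Z.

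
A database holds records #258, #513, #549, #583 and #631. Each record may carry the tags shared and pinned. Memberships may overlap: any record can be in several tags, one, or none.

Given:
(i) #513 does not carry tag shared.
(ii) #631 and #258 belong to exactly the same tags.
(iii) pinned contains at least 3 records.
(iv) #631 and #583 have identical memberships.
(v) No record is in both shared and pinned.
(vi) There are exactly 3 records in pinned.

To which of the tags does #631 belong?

From (i): #513 ∉ shared.
Suppose #631 ∈ shared: no assignment then satisfies all the clues, so #631 ∉ shared.

#631: pinned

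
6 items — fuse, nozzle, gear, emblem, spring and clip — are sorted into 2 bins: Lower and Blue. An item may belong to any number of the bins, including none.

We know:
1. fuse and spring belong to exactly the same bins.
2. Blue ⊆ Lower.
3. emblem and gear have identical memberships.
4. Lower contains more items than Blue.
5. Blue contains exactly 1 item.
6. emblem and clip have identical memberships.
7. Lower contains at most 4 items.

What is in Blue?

Blue = {nozzle}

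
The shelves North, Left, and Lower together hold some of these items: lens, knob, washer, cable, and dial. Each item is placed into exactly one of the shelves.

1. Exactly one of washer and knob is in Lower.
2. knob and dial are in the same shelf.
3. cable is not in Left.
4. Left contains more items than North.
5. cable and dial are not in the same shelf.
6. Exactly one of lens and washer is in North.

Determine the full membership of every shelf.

North = {lens}; Left = {dial, knob}; Lower = {cable, washer}

From (3): cable ∉ Left.
Suppose lens ∉ North: no assignment then satisfies all the clues, so lens ∈ North.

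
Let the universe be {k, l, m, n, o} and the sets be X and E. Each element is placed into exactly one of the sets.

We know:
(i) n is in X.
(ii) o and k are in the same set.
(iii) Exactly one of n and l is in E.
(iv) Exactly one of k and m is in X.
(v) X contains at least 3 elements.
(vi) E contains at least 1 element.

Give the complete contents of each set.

X = {k, n, o}; E = {l, m}

From (i): n ∈ X.
(iii) (exactly one): l ∈ E.
Suppose k ∉ X: no assignment then satisfies all the clues, so k ∈ X.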